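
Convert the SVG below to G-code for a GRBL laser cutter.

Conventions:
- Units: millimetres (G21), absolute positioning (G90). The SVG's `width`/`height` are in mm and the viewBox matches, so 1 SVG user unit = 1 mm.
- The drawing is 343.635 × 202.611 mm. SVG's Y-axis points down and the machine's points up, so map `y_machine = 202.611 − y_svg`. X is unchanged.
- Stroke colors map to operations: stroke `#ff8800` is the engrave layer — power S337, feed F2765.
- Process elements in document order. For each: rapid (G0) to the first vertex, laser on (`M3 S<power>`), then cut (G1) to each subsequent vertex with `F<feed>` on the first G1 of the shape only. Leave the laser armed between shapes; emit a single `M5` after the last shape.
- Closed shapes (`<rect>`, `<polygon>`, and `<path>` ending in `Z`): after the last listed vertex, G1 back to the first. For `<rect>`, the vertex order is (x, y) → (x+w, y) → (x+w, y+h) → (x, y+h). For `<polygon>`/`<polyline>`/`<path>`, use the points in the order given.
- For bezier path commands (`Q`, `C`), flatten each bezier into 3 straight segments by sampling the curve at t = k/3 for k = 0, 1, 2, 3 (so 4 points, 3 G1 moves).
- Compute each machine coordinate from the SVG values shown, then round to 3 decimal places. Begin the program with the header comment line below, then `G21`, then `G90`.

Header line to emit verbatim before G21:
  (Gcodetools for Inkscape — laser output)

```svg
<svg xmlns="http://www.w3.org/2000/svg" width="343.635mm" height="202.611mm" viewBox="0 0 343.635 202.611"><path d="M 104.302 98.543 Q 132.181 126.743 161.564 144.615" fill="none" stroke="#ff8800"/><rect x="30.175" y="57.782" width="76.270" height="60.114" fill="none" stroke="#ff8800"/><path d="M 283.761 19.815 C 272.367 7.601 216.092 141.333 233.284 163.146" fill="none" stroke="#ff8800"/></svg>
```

Since the viewBox matches the mm dimensions, user units are millimetres directly. The only transform is the Y-flip y_m = 202.611 − y_svg.

Shape 1 is a quadratic bezier drawn with `<path>`. Its stroke #ff8800 means engrave at S337, F2765. After flipping Y the toolpath is (104.302,104.068) → (123.055,86.416) → (142.142,71.058) → (161.564,57.996).

Shape 2 is a rectangle drawn with `<rect>`. Its stroke #ff8800 means engrave at S337, F2765. After flipping Y the toolpath is (30.175,144.829) → (106.445,144.829) → (106.445,84.715) → (30.175,84.715) → (30.175,144.829), returning to the start.

Shape 3 is a cubic bezier drawn with `<path>`. Its stroke #ff8800 means engrave at S337, F2765. After flipping Y the toolpath is (283.761,182.796) → (261.790,155.912) → (236.198,89.034) → (233.284,39.465).

(Gcodetools for Inkscape — laser output)
G21
G90
G0 X104.302 Y104.068
M3 S337
G1 X123.055 Y86.416 F2765
G1 X142.142 Y71.058
G1 X161.564 Y57.996
G0 X30.175 Y144.829
M3 S337
G1 X106.445 Y144.829 F2765
G1 X106.445 Y84.715
G1 X30.175 Y84.715
G1 X30.175 Y144.829
G0 X283.761 Y182.796
M3 S337
G1 X261.790 Y155.912 F2765
G1 X236.198 Y89.034
G1 X233.284 Y39.465
M5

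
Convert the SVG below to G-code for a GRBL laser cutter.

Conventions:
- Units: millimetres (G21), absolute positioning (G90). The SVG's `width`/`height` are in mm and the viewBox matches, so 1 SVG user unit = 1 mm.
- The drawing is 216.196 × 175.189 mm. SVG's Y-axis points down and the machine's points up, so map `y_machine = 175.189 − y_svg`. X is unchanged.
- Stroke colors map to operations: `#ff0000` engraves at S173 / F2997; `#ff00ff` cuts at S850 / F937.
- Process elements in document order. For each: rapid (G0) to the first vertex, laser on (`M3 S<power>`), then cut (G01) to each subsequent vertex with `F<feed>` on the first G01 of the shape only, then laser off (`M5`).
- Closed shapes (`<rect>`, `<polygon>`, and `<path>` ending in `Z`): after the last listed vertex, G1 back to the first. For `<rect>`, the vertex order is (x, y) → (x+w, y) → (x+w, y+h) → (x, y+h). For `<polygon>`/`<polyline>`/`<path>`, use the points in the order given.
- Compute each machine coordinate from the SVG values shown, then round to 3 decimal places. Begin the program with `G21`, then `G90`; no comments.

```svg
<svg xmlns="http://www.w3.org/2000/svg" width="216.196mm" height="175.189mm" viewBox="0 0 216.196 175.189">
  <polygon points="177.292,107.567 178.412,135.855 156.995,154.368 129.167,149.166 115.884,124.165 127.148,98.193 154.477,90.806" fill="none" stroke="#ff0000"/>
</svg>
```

G21
G90
G0 X177.292 Y67.622
M3 S173
G01 X178.412 Y39.334 F2997
G01 X156.995 Y20.821
G01 X129.167 Y26.023
G01 X115.884 Y51.024
G01 X127.148 Y76.996
G01 X154.477 Y84.383
G01 X177.292 Y67.622
M5

1 u = 1 mm; y_m = 175.189 − y.

[1] `<polygon>` regular polygon, #ff0000→engrave S173 F2997: (177.292,67.622) → (178.412,39.334) → (156.995,20.821) → (129.167,26.023) → (115.884,51.024) → (127.148,76.996) → (154.477,84.383) → (177.292,67.622) (closed)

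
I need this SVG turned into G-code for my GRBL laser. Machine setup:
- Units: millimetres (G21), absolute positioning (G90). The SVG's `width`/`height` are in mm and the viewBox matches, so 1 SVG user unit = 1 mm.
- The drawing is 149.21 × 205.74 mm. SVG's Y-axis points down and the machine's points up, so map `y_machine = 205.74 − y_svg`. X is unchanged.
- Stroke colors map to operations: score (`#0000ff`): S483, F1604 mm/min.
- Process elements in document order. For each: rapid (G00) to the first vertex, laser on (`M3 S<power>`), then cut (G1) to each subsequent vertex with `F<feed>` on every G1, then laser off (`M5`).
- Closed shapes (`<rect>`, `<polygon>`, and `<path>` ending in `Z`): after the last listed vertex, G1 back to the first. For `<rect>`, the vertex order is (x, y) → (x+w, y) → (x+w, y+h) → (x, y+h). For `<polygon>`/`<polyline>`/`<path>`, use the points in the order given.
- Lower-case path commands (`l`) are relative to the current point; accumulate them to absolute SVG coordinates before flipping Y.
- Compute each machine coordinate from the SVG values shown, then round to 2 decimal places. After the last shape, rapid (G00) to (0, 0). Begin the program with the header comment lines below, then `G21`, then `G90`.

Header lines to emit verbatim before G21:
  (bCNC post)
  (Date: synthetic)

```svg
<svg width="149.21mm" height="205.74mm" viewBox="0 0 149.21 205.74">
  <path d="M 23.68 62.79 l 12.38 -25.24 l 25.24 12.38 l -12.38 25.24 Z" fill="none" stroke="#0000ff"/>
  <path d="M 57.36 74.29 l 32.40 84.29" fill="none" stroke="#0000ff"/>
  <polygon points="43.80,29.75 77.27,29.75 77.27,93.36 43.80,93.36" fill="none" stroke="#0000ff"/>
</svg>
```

(bCNC post)
(Date: synthetic)
G21
G90
G00 X23.68 Y142.95
M3 S483
G1 X36.06 Y168.19 F1604
G1 X61.30 Y155.81 F1604
G1 X48.92 Y130.57 F1604
G1 X23.68 Y142.95 F1604
M5
G00 X57.36 Y131.45
M3 S483
G1 X89.76 Y47.16 F1604
M5
G00 X43.80 Y175.99
M3 S483
G1 X77.27 Y175.99 F1604
G1 X77.27 Y112.38 F1604
G1 X43.80 Y112.38 F1604
G1 X43.80 Y175.99 F1604
M5
G00 X0.00 Y0.00

Since the viewBox matches the mm dimensions, user units are millimetres directly. The only transform is the Y-flip y_m = 205.74 − y_svg.

Shape 1 is a regular polygon drawn with `<path>`. Its stroke #0000ff means score at S483, F1604. After flipping Y the toolpath is (23.68,142.95) → (36.06,168.19) → (61.30,155.81) → (48.92,130.57) → (23.68,142.95), returning to the start.

Shape 2 is a line segment drawn with `<path>`. Its stroke #0000ff means score at S483, F1604. After flipping Y the toolpath is (57.36,131.45) → (89.76,47.16).

Shape 3 is a rectangle drawn with `<polygon>`. Its stroke #0000ff means score at S483, F1604. After flipping Y the toolpath is (43.80,175.99) → (77.27,175.99) → (77.27,112.38) → (43.80,112.38) → (43.80,175.99), returning to the start.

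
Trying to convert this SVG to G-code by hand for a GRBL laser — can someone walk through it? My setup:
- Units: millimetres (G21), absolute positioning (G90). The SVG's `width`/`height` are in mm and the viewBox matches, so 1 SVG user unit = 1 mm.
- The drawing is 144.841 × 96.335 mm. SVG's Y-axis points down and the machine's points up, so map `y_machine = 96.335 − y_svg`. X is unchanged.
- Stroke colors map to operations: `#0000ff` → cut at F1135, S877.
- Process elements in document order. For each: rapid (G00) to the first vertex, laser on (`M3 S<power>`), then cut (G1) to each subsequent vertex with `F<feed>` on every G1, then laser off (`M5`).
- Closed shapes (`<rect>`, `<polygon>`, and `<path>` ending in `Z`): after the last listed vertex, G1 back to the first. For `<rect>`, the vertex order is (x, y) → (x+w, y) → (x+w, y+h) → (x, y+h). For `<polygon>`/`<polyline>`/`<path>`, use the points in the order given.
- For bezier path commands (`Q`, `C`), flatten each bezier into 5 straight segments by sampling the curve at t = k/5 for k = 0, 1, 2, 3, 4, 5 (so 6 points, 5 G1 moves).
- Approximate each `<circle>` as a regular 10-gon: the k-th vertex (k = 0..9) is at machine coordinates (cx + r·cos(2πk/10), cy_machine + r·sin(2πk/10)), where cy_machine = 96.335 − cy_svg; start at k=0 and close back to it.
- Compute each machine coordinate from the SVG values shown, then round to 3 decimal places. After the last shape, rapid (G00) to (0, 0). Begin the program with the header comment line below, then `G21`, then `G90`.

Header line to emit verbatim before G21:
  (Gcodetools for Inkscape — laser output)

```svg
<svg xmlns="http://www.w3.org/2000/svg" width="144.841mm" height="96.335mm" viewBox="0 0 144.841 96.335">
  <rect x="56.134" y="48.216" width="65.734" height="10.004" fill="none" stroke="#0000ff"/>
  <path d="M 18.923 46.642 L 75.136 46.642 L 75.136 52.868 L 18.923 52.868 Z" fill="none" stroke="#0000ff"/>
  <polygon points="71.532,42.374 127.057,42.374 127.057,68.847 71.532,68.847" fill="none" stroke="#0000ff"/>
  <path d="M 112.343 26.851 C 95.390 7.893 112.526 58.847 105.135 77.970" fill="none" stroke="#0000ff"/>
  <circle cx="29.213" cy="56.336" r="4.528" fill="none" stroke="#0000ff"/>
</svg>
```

viewBox `0 0 144.841 96.335` with mm width/height → 1 unit = 1 mm. Flip: y_m = 96.335 − y_svg.

**Shape 1** — `<rect>` rectangle, stroke `#0000ff` → cut (S877, F1135). Machine vertices: (56.134,48.119) → (121.868,48.119) → (121.868,38.115) → (56.134,38.115) → (56.134,48.119). Closed: final G1 returns to the first vertex.

**Shape 2** — `<path>` rectangle, stroke `#0000ff` → cut (S877, F1135). Machine vertices: (18.923,49.693) → (75.136,49.693) → (75.136,43.467) → (18.923,43.467) → (18.923,49.693). Closed: final G1 returns to the first vertex.

**Shape 3** — `<polygon>` rectangle, stroke `#0000ff` → cut (S877, F1135). Machine vertices: (71.532,53.961) → (127.057,53.961) → (127.057,27.488) → (71.532,27.488) → (71.532,53.961). Closed: final G1 returns to the first vertex.

**Shape 4** — `<path>` cubic bezier, stroke `#0000ff` → cut (S877, F1135). Control points (SVG): P0=(112.343,26.851), P1=(95.390,7.893), P2=(112.526,58.847), P3=(105.135,77.970); sampled at t=k/5. Machine vertices: (112.343,69.484) → (105.793,73.283) → (104.611,65.187) → (105.983,50.080) → (107.095,32.845) → (105.135,18.365). Open path.

**Shape 5** — `<circle>` circle, stroke `#0000ff` → cut (S877, F1135). Machine vertices: (33.741,39.999) → (32.876,42.660) → (30.612,44.305) → (27.814,44.305) → (25.550,42.660) → (24.685,39.999) → (25.550,37.338) → (27.814,35.693) → (30.612,35.693) → (32.876,37.338) → (33.741,39.999). Closed: final G1 returns to the first vertex.

(Gcodetools for Inkscape — laser output)
G21
G90
G00 X56.134 Y48.119
M3 S877
G1 X121.868 Y48.119 F1135
G1 X121.868 Y38.115 F1135
G1 X56.134 Y38.115 F1135
G1 X56.134 Y48.119 F1135
M5
G00 X18.923 Y49.693
M3 S877
G1 X75.136 Y49.693 F1135
G1 X75.136 Y43.467 F1135
G1 X18.923 Y43.467 F1135
G1 X18.923 Y49.693 F1135
M5
G00 X71.532 Y53.961
M3 S877
G1 X127.057 Y53.961 F1135
G1 X127.057 Y27.488 F1135
G1 X71.532 Y27.488 F1135
G1 X71.532 Y53.961 F1135
M5
G00 X112.343 Y69.484
M3 S877
G1 X105.793 Y73.283 F1135
G1 X104.611 Y65.187 F1135
G1 X105.983 Y50.080 F1135
G1 X107.095 Y32.845 F1135
G1 X105.135 Y18.365 F1135
M5
G00 X33.741 Y39.999
M3 S877
G1 X32.876 Y42.660 F1135
G1 X30.612 Y44.305 F1135
G1 X27.814 Y44.305 F1135
G1 X25.550 Y42.660 F1135
G1 X24.685 Y39.999 F1135
G1 X25.550 Y37.338 F1135
G1 X27.814 Y35.693 F1135
G1 X30.612 Y35.693 F1135
G1 X32.876 Y37.338 F1135
G1 X33.741 Y39.999 F1135
M5
G00 X0.000 Y0.000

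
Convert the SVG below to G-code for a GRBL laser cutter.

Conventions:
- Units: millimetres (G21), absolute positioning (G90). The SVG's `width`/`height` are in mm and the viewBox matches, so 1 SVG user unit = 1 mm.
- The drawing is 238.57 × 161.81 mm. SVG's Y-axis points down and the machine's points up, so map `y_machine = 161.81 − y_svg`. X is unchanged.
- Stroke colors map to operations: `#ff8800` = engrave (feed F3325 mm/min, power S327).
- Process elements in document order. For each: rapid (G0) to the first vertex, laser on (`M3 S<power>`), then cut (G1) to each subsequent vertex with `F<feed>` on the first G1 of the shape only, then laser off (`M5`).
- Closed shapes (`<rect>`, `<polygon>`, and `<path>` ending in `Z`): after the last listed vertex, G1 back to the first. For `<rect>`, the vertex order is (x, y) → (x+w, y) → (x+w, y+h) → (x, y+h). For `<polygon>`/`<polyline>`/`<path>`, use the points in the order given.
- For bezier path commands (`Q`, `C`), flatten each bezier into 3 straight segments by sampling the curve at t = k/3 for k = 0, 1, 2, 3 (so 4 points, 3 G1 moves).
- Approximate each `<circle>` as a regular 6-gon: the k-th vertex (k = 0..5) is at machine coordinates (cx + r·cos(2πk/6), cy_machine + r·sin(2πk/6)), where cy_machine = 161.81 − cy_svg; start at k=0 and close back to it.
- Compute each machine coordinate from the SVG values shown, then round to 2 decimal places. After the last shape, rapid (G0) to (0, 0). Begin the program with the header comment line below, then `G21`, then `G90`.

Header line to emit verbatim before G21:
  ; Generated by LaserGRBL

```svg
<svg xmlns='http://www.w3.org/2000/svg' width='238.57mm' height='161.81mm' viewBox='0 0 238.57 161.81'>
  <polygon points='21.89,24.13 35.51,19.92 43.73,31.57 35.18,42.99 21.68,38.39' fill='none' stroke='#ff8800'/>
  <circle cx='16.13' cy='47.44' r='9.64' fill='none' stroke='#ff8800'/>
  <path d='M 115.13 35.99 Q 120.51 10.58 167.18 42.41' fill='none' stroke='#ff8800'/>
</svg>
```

1 u = 1 mm; y_m = 161.81 − y.

[1] `<polygon>` regular polygon, #ff8800→engrave S327 F3325: (21.89,137.68) → (35.51,141.89) → (43.73,130.24) → (35.18,118.82) → (21.68,123.42) → (21.89,137.68) (closed)

[2] `<circle>` circle, #ff8800→engrave S327 F3325: (25.77,114.37) → (20.95,122.72) → (11.31,122.72) → (6.49,114.37) → (11.31,106.02) → (20.95,106.02) → (25.77,114.37) (closed)

[3] `<path>` quadratic bezier, #ff8800→engrave S327 F3325: (115.13,125.82) → (123.30,136.40) → (140.65,134.26) → (167.18,119.40)

; Generated by LaserGRBL
G21
G90
G0 X21.89 Y137.68
M3 S327
G1 X35.51 Y141.89 F3325
G1 X43.73 Y130.24
G1 X35.18 Y118.82
G1 X21.68 Y123.42
G1 X21.89 Y137.68
M5
G0 X25.77 Y114.37
M3 S327
G1 X20.95 Y122.72 F3325
G1 X11.31 Y122.72
G1 X6.49 Y114.37
G1 X11.31 Y106.02
G1 X20.95 Y106.02
G1 X25.77 Y114.37
M5
G0 X115.13 Y125.82
M3 S327
G1 X123.30 Y136.40 F3325
G1 X140.65 Y134.26
G1 X167.18 Y119.40
M5
G0 X0.00 Y0.00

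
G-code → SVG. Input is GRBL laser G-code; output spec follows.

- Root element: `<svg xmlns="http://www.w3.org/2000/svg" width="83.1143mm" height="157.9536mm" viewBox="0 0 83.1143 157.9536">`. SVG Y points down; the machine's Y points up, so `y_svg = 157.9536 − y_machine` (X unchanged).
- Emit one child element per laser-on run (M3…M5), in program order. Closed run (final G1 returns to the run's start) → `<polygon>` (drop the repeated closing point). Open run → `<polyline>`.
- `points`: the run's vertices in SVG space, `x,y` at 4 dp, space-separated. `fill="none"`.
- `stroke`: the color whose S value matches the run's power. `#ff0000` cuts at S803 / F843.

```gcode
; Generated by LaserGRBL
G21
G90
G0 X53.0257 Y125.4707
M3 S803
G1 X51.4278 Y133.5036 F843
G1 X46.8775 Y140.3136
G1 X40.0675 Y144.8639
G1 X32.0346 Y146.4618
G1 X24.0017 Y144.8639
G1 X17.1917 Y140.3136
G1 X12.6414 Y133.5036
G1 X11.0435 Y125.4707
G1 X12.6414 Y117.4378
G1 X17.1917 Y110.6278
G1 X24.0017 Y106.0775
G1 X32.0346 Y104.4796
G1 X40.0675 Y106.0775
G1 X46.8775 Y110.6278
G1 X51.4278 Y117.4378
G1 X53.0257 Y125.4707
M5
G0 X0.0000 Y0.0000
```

y_svg = 157.9536 − y_m. Every run uses S803, so all elements get stroke `#ff0000` (cut).

[1] closed run; points: 53.0257,32.4829 51.4278,24.4500 46.8775,17.6400 40.0675,13.0897 32.0346,11.4918 24.0017,13.0897 17.1917,17.6400 12.6414,24.4500 11.0435,32.4829 12.6414,40.5158 17.1917,47.3258 24.0017,51.8761 32.0346,53.4740 40.0675,51.8761 46.8775,47.3258 51.4278,40.5158

<svg xmlns="http://www.w3.org/2000/svg" width="83.1143mm" height="157.9536mm" viewBox="0 0 83.1143 157.9536">
  <polygon points="53.0257,32.4829 51.4278,24.4500 46.8775,17.6400 40.0675,13.0897 32.0346,11.4918 24.0017,13.0897 17.1917,17.6400 12.6414,24.4500 11.0435,32.4829 12.6414,40.5158 17.1917,47.3258 24.0017,51.8761 32.0346,53.4740 40.0675,51.8761 46.8775,47.3258 51.4278,40.5158" fill="none" stroke="#ff0000"/>
</svg>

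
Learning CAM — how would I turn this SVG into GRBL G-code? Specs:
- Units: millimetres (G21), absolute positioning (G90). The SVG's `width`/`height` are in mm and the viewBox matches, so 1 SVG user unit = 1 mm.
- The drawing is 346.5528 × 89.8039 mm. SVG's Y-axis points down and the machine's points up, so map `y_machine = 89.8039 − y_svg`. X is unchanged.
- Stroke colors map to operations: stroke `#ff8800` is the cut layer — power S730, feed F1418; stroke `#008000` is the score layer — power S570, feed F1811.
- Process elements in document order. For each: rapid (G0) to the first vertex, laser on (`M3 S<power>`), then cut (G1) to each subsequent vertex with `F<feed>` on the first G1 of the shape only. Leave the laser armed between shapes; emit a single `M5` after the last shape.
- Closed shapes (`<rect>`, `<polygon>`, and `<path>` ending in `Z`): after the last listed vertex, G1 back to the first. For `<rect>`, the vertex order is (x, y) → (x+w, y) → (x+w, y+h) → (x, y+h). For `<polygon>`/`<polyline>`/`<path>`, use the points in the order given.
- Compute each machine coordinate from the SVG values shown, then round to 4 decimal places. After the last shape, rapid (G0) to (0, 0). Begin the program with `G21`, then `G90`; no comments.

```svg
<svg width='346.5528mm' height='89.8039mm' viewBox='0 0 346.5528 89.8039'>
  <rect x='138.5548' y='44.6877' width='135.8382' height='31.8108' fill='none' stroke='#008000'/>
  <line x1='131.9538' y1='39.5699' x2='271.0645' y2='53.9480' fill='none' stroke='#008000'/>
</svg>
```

Since the viewBox matches the mm dimensions, user units are millimetres directly. The only transform is the Y-flip y_m = 89.8039 − y_svg.

Shape 1 is a rectangle drawn with `<rect>`. Its stroke #008000 means score at S570, F1811. After flipping Y the toolpath is (138.5548,45.1162) → (274.3930,45.1162) → (274.3930,13.3054) → (138.5548,13.3054) → (138.5548,45.1162), returning to the start.

Shape 2 is a line segment drawn with `<line>`. Its stroke #008000 means score at S570, F1811. After flipping Y the toolpath is (131.9538,50.2340) → (271.0645,35.8559).

G21
G90
G0 X138.5548 Y45.1162
M3 S570
G1 X274.3930 Y45.1162 F1811
G1 X274.3930 Y13.3054
G1 X138.5548 Y13.3054
G1 X138.5548 Y45.1162
G0 X131.9538 Y50.2340
M3 S570
G1 X271.0645 Y35.8559 F1811
M5
G0 X0.0000 Y0.0000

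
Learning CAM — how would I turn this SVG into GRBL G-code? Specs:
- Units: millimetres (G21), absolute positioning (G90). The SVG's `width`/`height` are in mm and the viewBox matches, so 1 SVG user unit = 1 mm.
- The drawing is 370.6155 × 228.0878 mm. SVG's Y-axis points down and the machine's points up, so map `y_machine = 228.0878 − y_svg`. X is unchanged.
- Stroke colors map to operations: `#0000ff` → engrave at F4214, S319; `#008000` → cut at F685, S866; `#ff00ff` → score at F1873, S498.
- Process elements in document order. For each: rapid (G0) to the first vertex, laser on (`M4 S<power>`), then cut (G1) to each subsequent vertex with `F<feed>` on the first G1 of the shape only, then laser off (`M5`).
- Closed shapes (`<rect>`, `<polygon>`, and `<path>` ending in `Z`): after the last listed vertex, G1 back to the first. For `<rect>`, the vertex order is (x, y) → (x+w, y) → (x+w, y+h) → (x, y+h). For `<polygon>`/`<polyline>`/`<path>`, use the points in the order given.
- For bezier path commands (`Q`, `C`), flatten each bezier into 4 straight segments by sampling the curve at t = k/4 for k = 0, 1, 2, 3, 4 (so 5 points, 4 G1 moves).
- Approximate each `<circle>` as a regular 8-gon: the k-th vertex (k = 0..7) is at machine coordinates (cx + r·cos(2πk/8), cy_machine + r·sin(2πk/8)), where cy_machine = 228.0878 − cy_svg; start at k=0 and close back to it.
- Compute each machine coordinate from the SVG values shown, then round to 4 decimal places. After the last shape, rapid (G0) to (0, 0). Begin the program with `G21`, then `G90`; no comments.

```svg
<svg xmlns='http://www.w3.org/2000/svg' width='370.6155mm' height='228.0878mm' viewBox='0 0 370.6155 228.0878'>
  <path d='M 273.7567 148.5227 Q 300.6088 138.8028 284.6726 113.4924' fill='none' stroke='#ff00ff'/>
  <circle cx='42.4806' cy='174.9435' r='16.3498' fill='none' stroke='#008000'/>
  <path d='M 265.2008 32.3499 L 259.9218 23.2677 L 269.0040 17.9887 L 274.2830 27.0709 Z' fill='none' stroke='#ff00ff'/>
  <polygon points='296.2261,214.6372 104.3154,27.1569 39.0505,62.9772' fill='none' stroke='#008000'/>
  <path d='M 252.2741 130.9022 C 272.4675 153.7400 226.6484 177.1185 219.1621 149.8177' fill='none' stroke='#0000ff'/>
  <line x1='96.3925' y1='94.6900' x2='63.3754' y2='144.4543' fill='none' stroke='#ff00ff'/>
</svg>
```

viewBox `0 0 370.6155 228.0878` with mm width/height → 1 unit = 1 mm. Flip: y_m = 228.0878 − y_svg.

**Shape 1** — `<path>` quadratic bezier, stroke `#ff00ff` → score (S498, F1873). Control points (SVG): P0=(273.7567,148.5227), P1=(300.6088,138.8028), P2=(284.6726,113.4924); sampled at t=k/4. Machine vertices: (273.7567,79.5651) → (284.5085,85.3995) → (289.9117,93.1826) → (289.9664,102.9146) → (284.6726,114.5954). Open path.

**Shape 2** — `<circle>` circle, stroke `#008000` → cut (S866, F685). Machine vertices: (58.8304,53.1443) → (54.0417,64.7054) → (42.4806,69.4941) → (30.9195,64.7054) → (26.1308,53.1443) → (30.9195,41.5832) → (42.4806,36.7945) → (54.0417,41.5832) → (58.8304,53.1443). Closed: final G1 returns to the first vertex.

**Shape 3** — `<path>` regular polygon, stroke `#ff00ff` → score (S498, F1873). Machine vertices: (265.2008,195.7379) → (259.9218,204.8201) → (269.0040,210.0991) → (274.2830,201.0169) → (265.2008,195.7379). Closed: final G1 returns to the first vertex.

**Shape 4** — `<polygon>` closed polygon, stroke `#008000` → cut (S866, F685). Machine vertices: (296.2261,13.4506) → (104.3154,200.9309) → (39.0505,165.1106) → (296.2261,13.4506). Closed: final G1 returns to the first vertex.

**Shape 5** — `<path>` cubic bezier, stroke `#0000ff` → engrave (S319, F4214). Control points (SVG): P0=(252.2741,130.9022), P1=(272.4675,153.7400), P2=(226.6484,177.1185), P3=(219.1621,149.8177); sampled at t=k/4. Machine vertices: (252.2741,97.1856) → (256.6722,80.7562) → (246.0980,68.9259) → (230.3338,66.4966) → (219.1621,78.2701). Open path.

**Shape 6** — `<line>` line segment, stroke `#ff00ff` → score (S498, F1873). Machine vertices: (96.3925,133.3978) → (63.3754,83.6335). Open path.

G21
G90
G0 X273.7567 Y79.5651
M4 S498
G1 X284.5085 Y85.3995 F1873
G1 X289.9117 Y93.1826
G1 X289.9664 Y102.9146
G1 X284.6726 Y114.5954
M5
G0 X58.8304 Y53.1443
M4 S866
G1 X54.0417 Y64.7054 F685
G1 X42.4806 Y69.4941
G1 X30.9195 Y64.7054
G1 X26.1308 Y53.1443
G1 X30.9195 Y41.5832
G1 X42.4806 Y36.7945
G1 X54.0417 Y41.5832
G1 X58.8304 Y53.1443
M5
G0 X265.2008 Y195.7379
M4 S498
G1 X259.9218 Y204.8201 F1873
G1 X269.0040 Y210.0991
G1 X274.2830 Y201.0169
G1 X265.2008 Y195.7379
M5
G0 X296.2261 Y13.4506
M4 S866
G1 X104.3154 Y200.9309 F685
G1 X39.0505 Y165.1106
G1 X296.2261 Y13.4506
M5
G0 X252.2741 Y97.1856
M4 S319
G1 X256.6722 Y80.7562 F4214
G1 X246.0980 Y68.9259
G1 X230.3338 Y66.4966
G1 X219.1621 Y78.2701
M5
G0 X96.3925 Y133.3978
M4 S498
G1 X63.3754 Y83.6335 F1873
M5
G0 X0.0000 Y0.0000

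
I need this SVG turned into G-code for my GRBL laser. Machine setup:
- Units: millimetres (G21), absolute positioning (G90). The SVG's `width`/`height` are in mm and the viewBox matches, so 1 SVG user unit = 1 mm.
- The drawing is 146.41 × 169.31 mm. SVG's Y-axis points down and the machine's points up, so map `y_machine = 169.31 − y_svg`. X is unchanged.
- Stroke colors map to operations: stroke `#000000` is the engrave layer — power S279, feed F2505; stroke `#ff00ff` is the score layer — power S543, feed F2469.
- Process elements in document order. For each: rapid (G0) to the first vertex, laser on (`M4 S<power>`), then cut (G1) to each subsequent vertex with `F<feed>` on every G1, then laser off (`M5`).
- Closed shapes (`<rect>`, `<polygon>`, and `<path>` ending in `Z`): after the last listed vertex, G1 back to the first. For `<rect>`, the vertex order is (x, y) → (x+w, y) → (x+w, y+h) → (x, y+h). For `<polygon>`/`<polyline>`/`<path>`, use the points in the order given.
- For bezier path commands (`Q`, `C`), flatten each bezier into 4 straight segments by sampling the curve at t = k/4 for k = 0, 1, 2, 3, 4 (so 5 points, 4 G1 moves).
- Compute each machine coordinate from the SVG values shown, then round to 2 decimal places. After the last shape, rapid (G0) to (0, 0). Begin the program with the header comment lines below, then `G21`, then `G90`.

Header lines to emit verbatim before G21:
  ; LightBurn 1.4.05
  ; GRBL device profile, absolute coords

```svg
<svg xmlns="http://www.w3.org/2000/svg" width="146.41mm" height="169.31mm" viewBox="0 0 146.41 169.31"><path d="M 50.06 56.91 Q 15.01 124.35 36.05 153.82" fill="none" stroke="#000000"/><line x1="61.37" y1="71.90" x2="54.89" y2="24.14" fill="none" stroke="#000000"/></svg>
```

Since the viewBox matches the mm dimensions, user units are millimetres directly. The only transform is the Y-flip y_m = 169.31 − y_svg.

Shape 1 is a quadratic bezier drawn with `<path>`. Its stroke #000000 means engrave at S279, F2505. After flipping Y the toolpath is (50.06,112.40) → (36.04,81.05) → (29.03,54.45) → (29.04,32.60) → (36.05,15.49).

Shape 2 is a line segment drawn with `<line>`. Its stroke #000000 means engrave at S279, F2505. After flipping Y the toolpath is (61.37,97.41) → (54.89,145.17).

; LightBurn 1.4.05
; GRBL device profile, absolute coords
G21
G90
G0 X50.06 Y112.40
M4 S279
G1 X36.04 Y81.05 F2505
G1 X29.03 Y54.45 F2505
G1 X29.04 Y32.60 F2505
G1 X36.05 Y15.49 F2505
M5
G0 X61.37 Y97.41
M4 S279
G1 X54.89 Y145.17 F2505
M5
G0 X0.00 Y0.00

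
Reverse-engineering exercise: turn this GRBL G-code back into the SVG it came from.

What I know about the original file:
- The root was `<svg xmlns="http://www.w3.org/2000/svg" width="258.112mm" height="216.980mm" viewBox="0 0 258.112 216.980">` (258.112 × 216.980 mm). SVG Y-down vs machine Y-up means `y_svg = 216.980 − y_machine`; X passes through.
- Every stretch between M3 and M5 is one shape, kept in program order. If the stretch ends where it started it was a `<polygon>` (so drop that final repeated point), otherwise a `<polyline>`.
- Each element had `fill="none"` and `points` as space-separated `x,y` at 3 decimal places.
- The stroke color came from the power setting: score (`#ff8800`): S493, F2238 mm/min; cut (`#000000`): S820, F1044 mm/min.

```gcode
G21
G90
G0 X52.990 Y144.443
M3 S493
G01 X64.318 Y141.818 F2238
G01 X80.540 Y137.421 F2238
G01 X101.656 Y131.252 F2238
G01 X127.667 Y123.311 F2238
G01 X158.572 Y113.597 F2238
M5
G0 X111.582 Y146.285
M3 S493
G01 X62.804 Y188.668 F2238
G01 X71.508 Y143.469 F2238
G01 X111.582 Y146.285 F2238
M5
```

Each laser-on run becomes one SVG element. Flip Y back into SVG space with y_svg = 216.980 − y_machine. Every run uses S493, so all elements get stroke `#ff8800` (score).

Run 1: The run is open, so emit a `<polyline>` with points (Y-flipped): 52.990,72.537 64.318,75.162 80.540,79.559 101.656,85.728 127.667,93.669 158.572,103.383.

Run 2: The run returns to its start, so emit a `<polygon>` with points (Y-flipped): 111.582,70.695 62.804,28.312 71.508,73.511.

<svg xmlns="http://www.w3.org/2000/svg" width="258.112mm" height="216.980mm" viewBox="0 0 258.112 216.980">
  <polyline points="52.990,72.537 64.318,75.162 80.540,79.559 101.656,85.728 127.667,93.669 158.572,103.383" fill="none" stroke="#ff8800"/>
  <polygon points="111.582,70.695 62.804,28.312 71.508,73.511" fill="none" stroke="#ff8800"/>
</svg>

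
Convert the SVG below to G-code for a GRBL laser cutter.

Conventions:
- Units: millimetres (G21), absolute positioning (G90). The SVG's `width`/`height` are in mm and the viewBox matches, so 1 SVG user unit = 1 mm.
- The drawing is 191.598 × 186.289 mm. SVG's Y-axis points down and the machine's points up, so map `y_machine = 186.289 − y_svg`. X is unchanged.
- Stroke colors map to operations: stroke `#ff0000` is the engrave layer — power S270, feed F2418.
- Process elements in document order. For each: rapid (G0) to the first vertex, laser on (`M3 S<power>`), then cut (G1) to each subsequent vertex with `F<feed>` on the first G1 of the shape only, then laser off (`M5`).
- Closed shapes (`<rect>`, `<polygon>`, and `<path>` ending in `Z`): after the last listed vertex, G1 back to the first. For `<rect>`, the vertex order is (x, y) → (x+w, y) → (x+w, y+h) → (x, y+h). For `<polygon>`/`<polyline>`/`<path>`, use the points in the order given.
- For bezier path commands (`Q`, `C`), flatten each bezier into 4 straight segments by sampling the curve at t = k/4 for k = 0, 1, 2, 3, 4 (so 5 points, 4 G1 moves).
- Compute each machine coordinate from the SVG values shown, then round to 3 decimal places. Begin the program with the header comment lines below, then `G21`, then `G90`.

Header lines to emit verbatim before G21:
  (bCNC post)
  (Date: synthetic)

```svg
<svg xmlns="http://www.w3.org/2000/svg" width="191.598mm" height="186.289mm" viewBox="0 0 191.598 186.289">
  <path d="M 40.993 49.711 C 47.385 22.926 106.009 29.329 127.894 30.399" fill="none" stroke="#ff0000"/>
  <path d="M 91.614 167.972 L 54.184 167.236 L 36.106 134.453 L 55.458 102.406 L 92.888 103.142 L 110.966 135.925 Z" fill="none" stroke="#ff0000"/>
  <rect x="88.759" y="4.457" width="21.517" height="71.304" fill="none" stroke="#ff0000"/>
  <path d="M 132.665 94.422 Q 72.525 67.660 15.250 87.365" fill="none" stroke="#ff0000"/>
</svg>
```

(bCNC post)
(Date: synthetic)
G21
G90
G0 X40.993 Y136.578
M3 S270
G1 X54.190 Y151.046 F2418
G1 X78.634 Y156.680
G1 X105.982 Y157.091
G1 X127.894 Y155.890
M5
G0 X91.614 Y18.317
M3 S270
G1 X54.184 Y19.053 F2418
G1 X36.106 Y51.836
G1 X55.458 Y83.883
G1 X92.888 Y83.147
G1 X110.966 Y50.364
G1 X91.614 Y18.317
M5
G0 X88.759 Y181.832
M3 S270
G1 X110.276 Y181.832 F2418
G1 X110.276 Y110.528
G1 X88.759 Y110.528
G1 X88.759 Y181.832
M5
G0 X132.665 Y91.867
M3 S270
G1 X102.774 Y102.344 F2418
G1 X73.241 Y107.012
G1 X44.067 Y105.872
G1 X15.250 Y98.924
M5

1 u = 1 mm; y_m = 186.289 − y.

[1] `<path>` cubic bezier, #ff0000→engrave S270 F2418: (40.993,136.578) → (54.190,151.046) → (78.634,156.680) → (105.982,157.091) → (127.894,155.890)

[2] `<path>` regular polygon, #ff0000→engrave S270 F2418: (91.614,18.317) → (54.184,19.053) → (36.106,51.836) → (55.458,83.883) → (92.888,83.147) → (110.966,50.364) → (91.614,18.317) (closed)

[3] `<rect>` rectangle, #ff0000→engrave S270 F2418: (88.759,181.832) → (110.276,181.832) → (110.276,110.528) → (88.759,110.528) → (88.759,181.832) (closed)

[4] `<path>` quadratic bezier, #ff0000→engrave S270 F2418: (132.665,91.867) → (102.774,102.344) → (73.241,107.012) → (44.067,105.872) → (15.250,98.924)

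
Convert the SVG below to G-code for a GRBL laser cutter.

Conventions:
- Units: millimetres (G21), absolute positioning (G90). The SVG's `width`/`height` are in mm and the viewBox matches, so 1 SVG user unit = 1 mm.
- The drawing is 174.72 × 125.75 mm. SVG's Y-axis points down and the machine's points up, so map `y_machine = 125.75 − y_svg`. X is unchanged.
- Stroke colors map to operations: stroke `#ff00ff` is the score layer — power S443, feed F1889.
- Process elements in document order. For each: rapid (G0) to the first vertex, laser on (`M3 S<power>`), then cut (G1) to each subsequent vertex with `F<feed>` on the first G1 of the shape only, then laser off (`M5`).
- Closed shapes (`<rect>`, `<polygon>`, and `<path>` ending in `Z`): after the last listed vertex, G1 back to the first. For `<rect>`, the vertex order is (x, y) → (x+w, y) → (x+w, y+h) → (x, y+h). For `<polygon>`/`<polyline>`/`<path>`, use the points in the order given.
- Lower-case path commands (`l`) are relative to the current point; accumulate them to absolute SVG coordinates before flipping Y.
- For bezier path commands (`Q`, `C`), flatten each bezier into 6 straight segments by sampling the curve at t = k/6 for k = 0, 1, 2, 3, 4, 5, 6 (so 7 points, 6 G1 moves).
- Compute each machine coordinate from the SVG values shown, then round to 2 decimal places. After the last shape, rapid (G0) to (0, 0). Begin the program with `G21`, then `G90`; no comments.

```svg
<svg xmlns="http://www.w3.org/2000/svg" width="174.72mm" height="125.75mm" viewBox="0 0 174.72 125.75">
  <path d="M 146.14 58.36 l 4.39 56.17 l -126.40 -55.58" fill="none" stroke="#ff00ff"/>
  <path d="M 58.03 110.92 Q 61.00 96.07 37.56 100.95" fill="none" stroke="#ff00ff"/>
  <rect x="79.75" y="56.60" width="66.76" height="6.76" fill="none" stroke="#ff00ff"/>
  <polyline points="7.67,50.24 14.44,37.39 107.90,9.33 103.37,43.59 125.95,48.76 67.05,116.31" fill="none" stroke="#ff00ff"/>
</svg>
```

1 u = 1 mm; y_m = 125.75 − y.

[1] `<path>` open polyline, #ff00ff→score S443 F1889: (146.14,67.39) → (150.53,11.22) → (24.13,66.80)

[2] `<path>` quadratic bezier, #ff00ff→score S443 F1889: (58.03,14.83) → (58.29,19.23) → (57.08,22.54) → (54.40,24.75) → (50.25,25.86) → (44.64,25.88) → (37.56,24.80)

[3] `<rect>` rectangle, #ff00ff→score S443 F1889: (79.75,69.15) → (146.51,69.15) → (146.51,62.39) → (79.75,62.39) → (79.75,69.15) (closed)

[4] `<polyline>` open polyline, #ff00ff→score S443 F1889: (7.67,75.51) → (14.44,88.36) → (107.90,116.42) → (103.37,82.16) → (125.95,76.99) → (67.05,9.44)

G21
G90
G0 X146.14 Y67.39
M3 S443
G1 X150.53 Y11.22 F1889
G1 X24.13 Y66.80
M5
G0 X58.03 Y14.83
M3 S443
G1 X58.29 Y19.23 F1889
G1 X57.08 Y22.54
G1 X54.40 Y24.75
G1 X50.25 Y25.86
G1 X44.64 Y25.88
G1 X37.56 Y24.80
M5
G0 X79.75 Y69.15
M3 S443
G1 X146.51 Y69.15 F1889
G1 X146.51 Y62.39
G1 X79.75 Y62.39
G1 X79.75 Y69.15
M5
G0 X7.67 Y75.51
M3 S443
G1 X14.44 Y88.36 F1889
G1 X107.90 Y116.42
G1 X103.37 Y82.16
G1 X125.95 Y76.99
G1 X67.05 Y9.44
M5
G0 X0.00 Y0.00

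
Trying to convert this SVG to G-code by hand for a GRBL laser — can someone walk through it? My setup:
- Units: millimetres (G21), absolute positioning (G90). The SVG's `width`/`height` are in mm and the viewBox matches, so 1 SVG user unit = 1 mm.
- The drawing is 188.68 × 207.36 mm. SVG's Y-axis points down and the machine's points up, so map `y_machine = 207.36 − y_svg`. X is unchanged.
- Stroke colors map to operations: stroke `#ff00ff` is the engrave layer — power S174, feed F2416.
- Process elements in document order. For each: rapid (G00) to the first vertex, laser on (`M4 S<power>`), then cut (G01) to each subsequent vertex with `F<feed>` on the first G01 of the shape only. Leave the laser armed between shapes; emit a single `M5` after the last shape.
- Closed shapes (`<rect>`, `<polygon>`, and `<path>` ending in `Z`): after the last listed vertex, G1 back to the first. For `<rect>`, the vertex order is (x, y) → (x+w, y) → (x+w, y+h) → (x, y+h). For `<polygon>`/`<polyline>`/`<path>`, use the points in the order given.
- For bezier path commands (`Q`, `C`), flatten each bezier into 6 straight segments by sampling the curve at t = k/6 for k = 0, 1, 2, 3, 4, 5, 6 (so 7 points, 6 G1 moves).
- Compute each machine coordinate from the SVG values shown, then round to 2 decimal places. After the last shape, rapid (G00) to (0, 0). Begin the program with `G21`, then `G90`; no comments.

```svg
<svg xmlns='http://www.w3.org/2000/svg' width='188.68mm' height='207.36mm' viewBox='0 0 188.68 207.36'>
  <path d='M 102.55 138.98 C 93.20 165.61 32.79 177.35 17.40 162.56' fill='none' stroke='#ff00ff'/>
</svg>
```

Since the viewBox matches the mm dimensions, user units are millimetres directly. The only transform is the Y-flip y_m = 207.36 − y_svg.

Shape 1 is a cubic bezier drawn with `<path>`. Its stroke #ff00ff means engrave at S174, F2416. After flipping Y the toolpath is (102.55,68.38) → (94.06,56.36) → (79.74,47.14) → (62.24,41.06) → (44.24,38.42) → (28.40,39.56) → (17.40,44.80).

G21
G90
G00 X102.55 Y68.38
M4 S174
G01 X94.06 Y56.36 F2416
G01 X79.74 Y47.14
G01 X62.24 Y41.06
G01 X44.24 Y38.42
G01 X28.40 Y39.56
G01 X17.40 Y44.80
M5
G00 X0.00 Y0.00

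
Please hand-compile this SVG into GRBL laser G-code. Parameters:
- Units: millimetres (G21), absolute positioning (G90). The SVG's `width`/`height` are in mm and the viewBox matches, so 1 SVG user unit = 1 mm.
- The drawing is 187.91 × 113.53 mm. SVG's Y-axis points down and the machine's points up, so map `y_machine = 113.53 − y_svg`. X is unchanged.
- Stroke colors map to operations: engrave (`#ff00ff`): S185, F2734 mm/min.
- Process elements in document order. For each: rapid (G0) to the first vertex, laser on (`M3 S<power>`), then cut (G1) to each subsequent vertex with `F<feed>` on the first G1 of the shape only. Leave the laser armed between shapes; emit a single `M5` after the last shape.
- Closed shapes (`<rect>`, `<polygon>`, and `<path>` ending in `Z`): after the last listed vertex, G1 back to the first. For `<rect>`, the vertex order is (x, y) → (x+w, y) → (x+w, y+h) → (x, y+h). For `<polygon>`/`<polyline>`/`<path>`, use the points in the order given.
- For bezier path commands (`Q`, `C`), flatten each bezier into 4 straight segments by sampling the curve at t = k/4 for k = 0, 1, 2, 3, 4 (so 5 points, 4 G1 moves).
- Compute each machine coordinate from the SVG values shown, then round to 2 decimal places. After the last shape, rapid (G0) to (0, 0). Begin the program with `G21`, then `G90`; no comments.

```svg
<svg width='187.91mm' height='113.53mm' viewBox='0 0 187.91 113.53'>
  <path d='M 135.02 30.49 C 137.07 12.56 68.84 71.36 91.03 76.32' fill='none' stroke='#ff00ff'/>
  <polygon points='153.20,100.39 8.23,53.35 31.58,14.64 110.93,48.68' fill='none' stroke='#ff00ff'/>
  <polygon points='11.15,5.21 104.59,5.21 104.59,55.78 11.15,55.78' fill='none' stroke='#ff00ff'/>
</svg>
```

1 u = 1 mm; y_m = 113.53 − y.

[1] `<path>` cubic bezier, #ff00ff→engrave S185 F2734: (135.02,83.04) → (125.89,84.14) → (105.47,68.71) → (88.83,48.98) → (91.03,37.21)

[2] `<polygon>` closed polygon, #ff00ff→engrave S185 F2734: (153.20,13.14) → (8.23,60.18) → (31.58,98.89) → (110.93,64.85) → (153.20,13.14) (closed)

[3] `<polygon>` rectangle, #ff00ff→engrave S185 F2734: (11.15,108.32) → (104.59,108.32) → (104.59,57.75) → (11.15,57.75) → (11.15,108.32) (closed)

G21
G90
G0 X135.02 Y83.04
M3 S185
G1 X125.89 Y84.14 F2734
G1 X105.47 Y68.71
G1 X88.83 Y48.98
G1 X91.03 Y37.21
G0 X153.20 Y13.14
M3 S185
G1 X8.23 Y60.18 F2734
G1 X31.58 Y98.89
G1 X110.93 Y64.85
G1 X153.20 Y13.14
G0 X11.15 Y108.32
M3 S185
G1 X104.59 Y108.32 F2734
G1 X104.59 Y57.75
G1 X11.15 Y57.75
G1 X11.15 Y108.32
M5
G0 X0.00 Y0.00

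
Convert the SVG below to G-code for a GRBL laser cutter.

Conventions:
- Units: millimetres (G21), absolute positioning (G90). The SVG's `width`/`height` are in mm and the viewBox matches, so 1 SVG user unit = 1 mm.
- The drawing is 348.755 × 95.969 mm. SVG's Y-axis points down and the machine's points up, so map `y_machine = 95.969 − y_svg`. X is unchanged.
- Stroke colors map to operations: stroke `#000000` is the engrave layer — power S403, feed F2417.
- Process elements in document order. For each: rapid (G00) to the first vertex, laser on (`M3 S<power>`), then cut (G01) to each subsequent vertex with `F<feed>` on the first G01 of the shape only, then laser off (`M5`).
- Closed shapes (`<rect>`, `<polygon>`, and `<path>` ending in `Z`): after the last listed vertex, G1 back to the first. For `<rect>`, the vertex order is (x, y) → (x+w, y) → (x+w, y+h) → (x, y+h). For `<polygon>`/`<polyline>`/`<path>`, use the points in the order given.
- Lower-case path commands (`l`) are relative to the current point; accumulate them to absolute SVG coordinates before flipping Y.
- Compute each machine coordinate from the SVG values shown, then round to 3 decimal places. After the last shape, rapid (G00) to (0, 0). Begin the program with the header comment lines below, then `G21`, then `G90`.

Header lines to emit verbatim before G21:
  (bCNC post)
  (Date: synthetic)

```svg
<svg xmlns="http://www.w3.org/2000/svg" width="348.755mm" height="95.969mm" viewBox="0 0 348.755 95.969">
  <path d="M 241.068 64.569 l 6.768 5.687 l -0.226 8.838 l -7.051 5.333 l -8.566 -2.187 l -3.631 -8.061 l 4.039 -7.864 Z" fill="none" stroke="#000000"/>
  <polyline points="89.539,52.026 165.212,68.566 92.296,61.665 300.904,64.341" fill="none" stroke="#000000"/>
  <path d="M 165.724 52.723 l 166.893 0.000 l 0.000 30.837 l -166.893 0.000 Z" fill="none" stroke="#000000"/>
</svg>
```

(bCNC post)
(Date: synthetic)
G21
G90
G00 X241.068 Y31.400
M3 S403
G01 X247.836 Y25.713 F2417
G01 X247.610 Y16.875
G01 X240.559 Y11.542
G01 X231.993 Y13.729
G01 X228.362 Y21.790
G01 X232.401 Y29.654
G01 X241.068 Y31.400
M5
G00 X89.539 Y43.943
M3 S403
G01 X165.212 Y27.403 F2417
G01 X92.296 Y34.304
G01 X300.904 Y31.628
M5
G00 X165.724 Y43.246
M3 S403
G01 X332.617 Y43.246 F2417
G01 X332.617 Y12.409
G01 X165.724 Y12.409
G01 X165.724 Y43.246
M5
G00 X0.000 Y0.000

viewBox `0 0 348.755 95.969` with mm width/height → 1 unit = 1 mm. Flip: y_m = 95.969 − y_svg.

**Shape 1** — `<path>` regular polygon, stroke `#000000` → engrave (S403, F2417). Machine vertices: (241.068,31.400) → (247.836,25.713) → (247.610,16.875) → (240.559,11.542) → (231.993,13.729) → (228.362,21.790) → (232.401,29.654) → (241.068,31.400). Closed: final G1 returns to the first vertex.

**Shape 2** — `<polyline>` open polyline, stroke `#000000` → engrave (S403, F2417). Machine vertices: (89.539,43.943) → (165.212,27.403) → (92.296,34.304) → (300.904,31.628). Open path.

**Shape 3** — `<path>` rectangle, stroke `#000000` → engrave (S403, F2417). Machine vertices: (165.724,43.246) → (332.617,43.246) → (332.617,12.409) → (165.724,12.409) → (165.724,43.246). Closed: final G1 returns to the first vertex.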